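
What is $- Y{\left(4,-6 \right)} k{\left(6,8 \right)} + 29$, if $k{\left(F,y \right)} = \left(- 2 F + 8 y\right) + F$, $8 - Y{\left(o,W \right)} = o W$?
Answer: $-1827$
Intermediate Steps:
$Y{\left(o,W \right)} = 8 - W o$ ($Y{\left(o,W \right)} = 8 - o W = 8 - W o$)
$k{\left(F,y \right)} = - F + 8 y$
$- Y{\left(4,-6 \right)} k{\left(6,8 \right)} + 29 = - (8 - \left(-6\right) 4) \left(\left(-1\right) 6 + 8 \cdot 8\right) + 29 = - (8 + 24) \left(-6 + 64\right) + 29 = \left(-1\right) 32 \cdot 58 + 29 = \left(-32\right) 58 + 29 = -1856 + 29 = -1827$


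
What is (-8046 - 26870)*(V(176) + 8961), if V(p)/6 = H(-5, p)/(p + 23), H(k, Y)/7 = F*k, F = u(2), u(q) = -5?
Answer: -62300234724/199 ≈ -3.1307e+8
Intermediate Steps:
F = -5
H(k, Y) = -35*k (H(k, Y) = 7*(-5*k) = -35*k)
V(p) = 1050/(23 + p) (V(p) = 6*((-35*(-5))/(p + 23)) = 6*(175/(23 + p)) = 1050/(23 + p))
(-8046 - 26870)*(V(176) + 8961) = (-8046 - 26870)*(1050/(23 + 176) + 8961) = -34916*(1050/199 + 8961) = -34916*1784289/199 = -62300234724/199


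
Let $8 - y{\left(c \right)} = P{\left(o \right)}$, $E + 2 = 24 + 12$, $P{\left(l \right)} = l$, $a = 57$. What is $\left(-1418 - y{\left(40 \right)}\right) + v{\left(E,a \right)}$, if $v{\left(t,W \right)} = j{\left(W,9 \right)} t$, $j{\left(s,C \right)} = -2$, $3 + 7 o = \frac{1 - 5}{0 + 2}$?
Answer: $- \frac{10463}{7} \approx -1494.7$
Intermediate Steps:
$o = - \frac{5}{7}$ ($o = - \frac{3}{7} + \frac{\left(1 - 5\right) \frac{1}{0 + 2}}{7} = - \frac{3}{7} + \frac{\left(-4\right) \frac{1}{2}}{7} = - \frac{3}{7} + \frac{1}{7} \left(-2\right) = - \frac{3}{7} - \frac{2}{7} = - \frac{5}{7} \approx -0.71429$)
$E = 34$ ($E = -2 + \left(24 + 12\right) = -2 + 36 = 34$)
$y{\left(c \right)} = \frac{61}{7}$ ($y{\left(c \right)} = 8 - - \frac{5}{7} = 8 + \frac{5}{7} = \frac{61}{7}$)
$v{\left(t,W \right)} = - 2 t$
$\left(-1418 - y{\left(40 \right)}\right) + v{\left(E,a \right)} = \left(-1418 - \frac{61}{7}\right) - 68 = - \frac{9987}{7} - 68 = - \frac{10463}{7}$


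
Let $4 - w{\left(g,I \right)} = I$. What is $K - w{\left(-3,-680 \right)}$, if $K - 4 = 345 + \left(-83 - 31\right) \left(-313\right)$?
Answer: $35347$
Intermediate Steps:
$w{\left(g,I \right)} = 4 - I$
$K = 36031$ ($K = 4 + \left(345 + \left(-83 - 31\right) \left(-313\right)\right) = 4 + \left(345 - -35682\right) = 4 + \left(345 + 35682\right) = 4 + 36027 = 36031$)
$K - w{\left(-3,-680 \right)} = 36031 - \left(4 - -680\right) = 36031 - \left(4 + 680\right) = 36031 - 684 = 35347$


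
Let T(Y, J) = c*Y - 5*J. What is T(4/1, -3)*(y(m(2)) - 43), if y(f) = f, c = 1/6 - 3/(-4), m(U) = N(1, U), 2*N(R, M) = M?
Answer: -784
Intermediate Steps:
N(R, M) = M/2
m(U) = U/2
c = 11/12 (c = 1*(⅙) - 3*(-¼) = ⅙ + ¾ = 11/12 ≈ 0.91667)
T(Y, J) = -5*J + 11*Y/12 (T(Y, J) = 11*Y/12 - 5*J = -5*J + 11*Y/12)
T(4/1, -3)*(y(m(2)) - 43) = (-5*(-3) + 11*(4/1)/12)*((½)*2 - 43) = (15 + 11*(4*1)/12)*(1 - 43) = (15 + (11/12)*4)*(-42) = (15 + 11/3)*(-42) = (56/3)*(-42) = -784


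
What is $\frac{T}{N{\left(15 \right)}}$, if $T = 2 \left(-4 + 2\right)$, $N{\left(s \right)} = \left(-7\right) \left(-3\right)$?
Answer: $- \frac{4}{21} \approx -0.19048$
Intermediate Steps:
$N{\left(s \right)} = 21$
$T = -4$ ($T = 2 \left(-2\right) = -4$)
$\frac{T}{N{\left(15 \right)}} = - \frac{4}{21}$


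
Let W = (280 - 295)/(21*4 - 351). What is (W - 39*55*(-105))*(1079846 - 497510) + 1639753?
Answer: 11673088528097/89 ≈ 1.3116e+11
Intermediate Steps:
W = 5/89 (W = -15/(84 - 351) = -15/(-267) = -15*(-1/267) = 5/89 ≈ 0.056180)
(W - 39*55*(-105))*(1079846 - 497510) + 1639753 = (5/89 - 39*55*(-105))*(1079846 - 497510) + 1639753 = (5/89 - 2145*(-105))*582336 + 1639753 = (5/89 + 225225)*582336 + 1639753 = (20045030/89)*582336 + 1639753 = 11672942590080/89 + 1639753 = 11673088528097/89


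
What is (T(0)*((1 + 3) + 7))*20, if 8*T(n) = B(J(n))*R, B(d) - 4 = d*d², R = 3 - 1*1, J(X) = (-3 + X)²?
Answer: 40315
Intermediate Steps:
R = 2 (R = 3 - 1 = 2)
B(d) = 4 + d³ (B(d) = 4 + d*d² = 4 + d³)
T(n) = 1 + (-3 + n)⁶/4 (T(n) = ((4 + ((-3 + n)²)³)*2)/8 = ((4 + (-3 + n)⁶)*2)/8 = (8 + 2*(-3 + n)⁶)/8 = 1 + (-3 + n)⁶/4)
(T(0)*((1 + 3) + 7))*20 = ((1 + (-3 + 0)⁶/4)*((1 + 3) + 7))*20 = ((1 + (¼)*(-3)⁶)*(4 + 7))*20 = ((1 + (¼)*729)*11)*20 = ((1 + 729/4)*11)*20 = ((733/4)*11)*20 = (8063/4)*20 = 40315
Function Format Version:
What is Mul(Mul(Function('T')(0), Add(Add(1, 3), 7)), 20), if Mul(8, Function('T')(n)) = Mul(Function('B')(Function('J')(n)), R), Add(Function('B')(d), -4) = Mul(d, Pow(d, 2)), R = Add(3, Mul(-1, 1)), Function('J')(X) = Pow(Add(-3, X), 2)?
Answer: 40315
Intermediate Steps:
R = 2 (R = Add(3, -1) = 2)
Function('B')(d) = Add(4, Pow(d, 3)) (Function('B')(d) = Add(4, Mul(d, Pow(d, 2))) = Add(4, Pow(d, 3)))
Function('T')(n) = Add(1, Mul(Rational(1, 4), Pow(Add(-3, n), 6))) (Function('T')(n) = Mul(Rational(1, 8), Mul(Add(4, Pow(Pow(Add(-3, n), 2), 3)), 2)) = Mul(Rational(1, 8), Mul(Add(4, Pow(Add(-3, n), 6)), 2)) = Mul(Rational(1, 8), Add(8, Mul(2, Pow(Add(-3, n), 6)))) = Add(1, Mul(Rational(1, 4), Pow(Add(-3, n), 6))))
Mul(Mul(Function('T')(0), Add(Add(1, 3), 7)), 20) = Mul(Mul(Add(1, Mul(Rational(1, 4), Pow(Add(-3, 0), 6))), Add(Add(1, 3), 7)), 20) = Mul(Mul(Add(1, Mul(Rational(1, 4), Pow(-3, 6))), Add(4, 7)), 20) = Mul(Mul(Add(1, Mul(Rational(1, 4), 729)), 11), 20) = Mul(Mul(Add(1, Rational(729, 4)), 11), 20) = Mul(Mul(Rational(733, 4), 11), 20) = Mul(Rational(8063, 4), 20) = 40315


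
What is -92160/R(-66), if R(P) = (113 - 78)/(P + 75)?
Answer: -165888/7 ≈ -23698.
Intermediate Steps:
R(P) = 35/(75 + P)
-92160/R(-66) = -92160/(35/(75 - 66)) = -92160/(35/9) = -92160/(35*(⅑)) = -92160/35/9 = -92160*9/35 = -165888/7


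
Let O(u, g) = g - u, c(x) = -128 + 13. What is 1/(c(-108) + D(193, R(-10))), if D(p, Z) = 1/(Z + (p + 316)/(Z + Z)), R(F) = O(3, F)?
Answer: -847/97431 ≈ -0.0086933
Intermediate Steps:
c(x) = -115
R(F) = -3 + F (R(F) = F - 1*3 = F - 3 = -3 + F)
D(p, Z) = 1/(Z + (316 + p)/(2*Z)) (D(p, Z) = 1/(Z + (316 + p)/((2*Z))) = 1/(Z + (316 + p)*(1/(2*Z))) = 1/(Z + (316 + p)/(2*Z)))
1/(c(-108) + D(193, R(-10))) = 1/(-115 + 2*(-3 - 10)/(316 + 193 + 2*(-3 - 10)**2)) = 1/(-115 + 2*(-13)/(316 + 193 + 2*(-13)**2)) = 1/(-115 + 2*(-13)/(316 + 193 + 2*169)) = 1/(-115 + 2*(-13)/(316 + 193 + 338)) = 1/(-115 + 2*(-13)/847) = 1/(-115 + 2*(-13)*(1/847)) = 1/(-115 - 26/847) = 1/(-97431/847) = -847/97431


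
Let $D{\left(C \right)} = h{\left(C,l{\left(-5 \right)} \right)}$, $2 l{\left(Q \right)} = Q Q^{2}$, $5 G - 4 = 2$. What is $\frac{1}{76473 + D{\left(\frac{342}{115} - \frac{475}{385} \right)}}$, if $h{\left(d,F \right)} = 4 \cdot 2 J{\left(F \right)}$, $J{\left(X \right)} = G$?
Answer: $\frac{5}{382413} \approx 1.3075 \cdot 10^{-5}$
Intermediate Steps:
$G = \frac{6}{5}$ ($G = \frac{4}{5} + \frac{1}{5} \cdot 2 = \frac{4}{5} + \frac{2}{5} = \frac{6}{5} \approx 1.2$)
$J{\left(X \right)} = \frac{6}{5}$
$l{\left(Q \right)} = \frac{Q^{3}}{2}$ ($l{\left(Q \right)} = \frac{Q Q^{2}}{2} = \frac{Q^{3}}{2}$)
$h{\left(d,F \right)} = \frac{48}{5}$ ($h{\left(d,F \right)} = 4 \cdot 2 \cdot \frac{6}{5} = 8 \cdot \frac{6}{5} = \frac{48}{5}$)
$D{\left(C \right)} = \frac{48}{5}$
$\frac{1}{76473 + D{\left(\frac{342}{115} - \frac{475}{385} \right)}} = \frac{1}{76473 + \frac{48}{5}} = \frac{1}{\frac{382413}{5}} = \frac{5}{382413}$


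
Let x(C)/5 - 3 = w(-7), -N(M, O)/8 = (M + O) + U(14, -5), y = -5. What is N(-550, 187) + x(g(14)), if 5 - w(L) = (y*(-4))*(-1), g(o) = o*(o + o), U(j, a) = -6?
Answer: 3092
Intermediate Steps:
N(M, O) = 48 - 8*M - 8*O (N(M, O) = -8*((M + O) - 6) = -8*(-6 + M + O) = 48 - 8*M - 8*O)
g(o) = 2*o² (g(o) = o*(2*o) = 2*o²)
w(L) = 25 (w(L) = 5 - (-5*(-4))*(-1) = 5 - 20*(-1) = 5 - 1*(-20) = 5 + 20 = 25)
x(C) = 140 (x(C) = 15 + 5*25 = 15 + 125 = 140)
N(-550, 187) + x(g(14)) = (48 - 8*(-550) - 8*187) + 140 = (48 + 4400 - 1496) + 140 = 2952 + 140 = 3092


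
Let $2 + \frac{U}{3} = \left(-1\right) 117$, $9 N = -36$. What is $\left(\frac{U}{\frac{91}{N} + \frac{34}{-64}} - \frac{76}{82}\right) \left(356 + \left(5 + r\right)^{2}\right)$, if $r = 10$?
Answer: $\frac{255682994}{30545} \approx 8370.7$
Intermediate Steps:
$N = -4$ ($N = \frac{1}{9} \left(-36\right) = -4$)
$U = -357$ ($U = -6 + 3 \left(\left(-1\right) 117\right) = -6 + 3 \left(-117\right) = -6 - 351 = -357$)
$\left(\frac{U}{\frac{91}{N} + \frac{34}{-64}} - \frac{76}{82}\right) \left(356 + \left(5 + r\right)^{2}\right) = \left(- \frac{357}{\frac{91}{-4} + \frac{34}{-64}} - \frac{76}{82}\right) \left(356 + \left(5 + 10\right)^{2}\right) = \left(- \frac{357}{91 \left(- \frac{1}{4}\right) + 34 \left(- \frac{1}{64}\right)} - \frac{38}{41}\right) \left(356 + 15^{2}\right) = \left(- \frac{357}{- \frac{91}{4} - \frac{17}{32}} - \frac{38}{41}\right) \left(356 + 225\right) = \left(- \frac{357}{- \frac{745}{32}} - \frac{38}{41}\right) 581 = \left(\left(-357\right) \left(- \frac{32}{745}\right) - \frac{38}{41}\right) 581 = \left(\frac{11424}{745} - \frac{38}{41}\right) 581 = \frac{440074}{30545} \cdot 581 = \frac{255682994}{30545}$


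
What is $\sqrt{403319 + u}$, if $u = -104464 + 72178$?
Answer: $\sqrt{371033} \approx 609.13$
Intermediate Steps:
$u = -32286$
$\sqrt{403319 + u} = \sqrt{403319 - 32286} = \sqrt{371033}$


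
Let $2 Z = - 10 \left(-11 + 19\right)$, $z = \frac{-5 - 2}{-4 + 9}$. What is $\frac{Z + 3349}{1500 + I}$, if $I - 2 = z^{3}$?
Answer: $\frac{137875}{62469} \approx 2.2071$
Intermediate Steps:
$z = - \frac{7}{5} \approx -1.4$
$I = - \frac{93}{125}$ ($I = 2 + \left(- \frac{7}{5}\right)^{3} = 2 - \frac{343}{125} = - \frac{93}{125} \approx -0.744$)
$Z = -40$ ($Z = \frac{\left(-10\right) \left(-11 + 19\right)}{2} = \frac{\left(-10\right) 8}{2} = \frac{1}{2} \left(-80\right) = -40$)
$\frac{Z + 3349}{1500 + I} = \frac{-40 + 3349}{1500 - \frac{93}{125}} = \frac{3309}{\frac{187407}{125}} = 3309 \cdot \frac{125}{187407} = \frac{137875}{62469}$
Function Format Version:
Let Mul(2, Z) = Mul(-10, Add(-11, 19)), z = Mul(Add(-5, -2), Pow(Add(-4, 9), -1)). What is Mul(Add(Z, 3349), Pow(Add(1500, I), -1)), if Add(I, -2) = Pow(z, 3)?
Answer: Rational(137875, 62469) ≈ 2.2071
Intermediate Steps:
z = Rational(-7, 5) (z = Mul(-7, Pow(5, -1)) = Mul(-7, Rational(1, 5)) = Rational(-7, 5) ≈ -1.4000)
I = Rational(-93, 125) (I = Add(2, Pow(Rational(-7, 5), 3)) = Add(2, Rational(-343, 125)) = Rational(-93, 125) ≈ -0.74400)
Z = -40 (Z = Mul(Rational(1, 2), Mul(-10, Add(-11, 19))) = Mul(Rational(1, 2), Mul(-10, 8)) = Mul(Rational(1, 2), -80) = -40)
Mul(Add(Z, 3349), Pow(Add(1500, I), -1)) = Mul(Add(-40, 3349), Pow(Add(1500, Rational(-93, 125)), -1)) = Mul(3309, Pow(Rational(187407, 125), -1)) = Mul(3309, Rational(125, 187407)) = Rational(137875, 62469)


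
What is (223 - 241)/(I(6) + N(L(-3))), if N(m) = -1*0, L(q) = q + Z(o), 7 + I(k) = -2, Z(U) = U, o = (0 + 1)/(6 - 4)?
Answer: 2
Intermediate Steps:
o = ½ (o = 1/2 = 1*(½) = ½ ≈ 0.50000)
I(k) = -9 (I(k) = -7 - 2 = -9)
L(q) = ½ + q (L(q) = q + ½ = ½ + q)
N(m) = 0
(223 - 241)/(I(6) + N(L(-3))) = (223 - 241)/(-9 + 0) = -18/(-9) = -18*(-⅑) = 2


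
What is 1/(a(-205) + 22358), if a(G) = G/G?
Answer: 1/22359 ≈ 4.4725e-5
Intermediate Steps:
a(G) = 1
1/(a(-205) + 22358) = 1/(1 + 22358) = 1/22359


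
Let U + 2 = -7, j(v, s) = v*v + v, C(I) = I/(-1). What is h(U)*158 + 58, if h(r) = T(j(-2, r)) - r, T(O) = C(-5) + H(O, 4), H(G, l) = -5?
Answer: 1480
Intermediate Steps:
C(I) = -I (C(I) = I*(-1) = -I)
j(v, s) = v + v² (j(v, s) = v² + v = v + v²)
U = -9 (U = -2 - 7 = -9)
T(O) = 0 (T(O) = -1*(-5) - 5 = 5 - 5 = 0)
h(r) = -r (h(r) = 0 - r = -r)
h(U)*158 + 58 = -1*(-9)*158 + 58 = 9*158 + 58 = 1422 + 58 = 1480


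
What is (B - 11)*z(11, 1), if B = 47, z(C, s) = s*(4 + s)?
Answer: 180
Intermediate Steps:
(B - 11)*z(11, 1) = (47 - 11)*(1*(4 + 1)) = 36*(1*5) = 36*5 = 180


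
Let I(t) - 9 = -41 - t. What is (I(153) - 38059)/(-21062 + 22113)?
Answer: -38244/1051 ≈ -36.388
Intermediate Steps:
I(t) = -32 - t (I(t) = 9 + (-41 - t) = -32 - t)
(I(153) - 38059)/(-21062 + 22113) = ((-32 - 1*153) - 38059)/(-21062 + 22113) = ((-32 - 153) - 38059)/1051 = (-185 - 38059)*(1/1051) = -38244*1/1051 = -38244/1051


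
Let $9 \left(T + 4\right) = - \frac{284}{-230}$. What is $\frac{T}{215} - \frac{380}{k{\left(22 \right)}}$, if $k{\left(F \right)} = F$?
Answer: $- \frac{42323728}{2447775} \approx -17.291$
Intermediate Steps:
$T = - \frac{3998}{1035}$ ($T = -4 + \frac{\left(-284\right) \frac{1}{-230}}{9} = -4 + \frac{\left(-284\right) \left(- \frac{1}{230}\right)}{9} = -4 + \frac{1}{9} \cdot \frac{142}{115} = -4 + \frac{142}{1035} = - \frac{3998}{1035} \approx -3.8628$)
$\frac{T}{215} - \frac{380}{k{\left(22 \right)}} = - \frac{3998}{1035 \cdot 215} - \frac{380}{22} = \left(- \frac{3998}{1035}\right) \frac{1}{215} - \frac{190}{11} = - \frac{3998}{222525} - \frac{190}{11} = - \frac{42323728}{2447775}$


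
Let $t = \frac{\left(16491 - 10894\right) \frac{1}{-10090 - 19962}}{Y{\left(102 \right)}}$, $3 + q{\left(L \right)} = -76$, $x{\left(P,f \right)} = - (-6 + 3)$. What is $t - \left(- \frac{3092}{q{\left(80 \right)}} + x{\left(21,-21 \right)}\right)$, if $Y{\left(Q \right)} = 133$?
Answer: $- \frac{13306175527}{315756364} \approx -42.141$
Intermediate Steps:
$x{\left(P,f \right)} = 3$ ($x{\left(P,f \right)} = \left(-1\right) \left(-3\right) = 3$)
$q{\left(L \right)} = -79$ ($q{\left(L \right)} = -3 - 76 = -79$)
$t = - \frac{5597}{3996916}$ ($t = \frac{\left(16491 - 10894\right) \frac{1}{-10090 - 19962}}{133} = \frac{5597}{-30052} \cdot \frac{1}{133} = 5597 \left(- \frac{1}{30052}\right) \frac{1}{133} = \left(- \frac{5597}{30052}\right) \frac{1}{133} = - \frac{5597}{3996916} \approx -0.0014003$)
$t - \left(- \frac{3092}{q{\left(80 \right)}} + x{\left(21,-21 \right)}\right) = - \frac{5597}{3996916} + \left(\frac{3092}{-79} - 3\right) = - \frac{5597}{3996916} + \left(3092 \left(- \frac{1}{79}\right) - 3\right) = - \frac{5597}{3996916} - \frac{3329}{79} = - \frac{13306175527}{315756364}$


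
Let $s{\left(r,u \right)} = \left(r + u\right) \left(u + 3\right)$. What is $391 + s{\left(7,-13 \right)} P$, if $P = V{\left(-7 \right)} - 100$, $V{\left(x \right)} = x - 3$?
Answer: $-6209$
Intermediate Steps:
$V{\left(x \right)} = -3 + x$
$s{\left(r,u \right)} = \left(3 + u\right) \left(r + u\right)$ ($s{\left(r,u \right)} = \left(r + u\right) \left(3 + u\right) = \left(3 + u\right) \left(r + u\right)$)
$P = -110$ ($P = \left(-3 - 7\right) - 100 = -10 - 100 = -110$)
$391 + s{\left(7,-13 \right)} P = 391 + \left(\left(-13\right)^{2} + 3 \cdot 7 + 3 \left(-13\right) + 7 \left(-13\right)\right) \left(-110\right) = 391 + \left(169 + 21 - 39 - 91\right) \left(-110\right) = 391 + 60 \left(-110\right) = 391 - 6600 = -6209$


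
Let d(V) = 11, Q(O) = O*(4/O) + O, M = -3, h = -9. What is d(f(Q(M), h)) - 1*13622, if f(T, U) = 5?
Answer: -13611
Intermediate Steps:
Q(O) = 4 + O
d(f(Q(M), h)) - 1*13622 = 11 - 1*13622 = 11 - 13622 = -13611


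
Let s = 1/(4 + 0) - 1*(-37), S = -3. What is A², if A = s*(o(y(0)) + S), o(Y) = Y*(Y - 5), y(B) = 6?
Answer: 199809/16 ≈ 12488.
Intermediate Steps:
o(Y) = Y*(-5 + Y)
s = 149/4 (s = 1/4 + 37 = ¼ + 37 = 149/4 ≈ 37.250)
A = 447/4 (A = 149*(6*(-5 + 6) - 3)/4 = 149*(6*1 - 3)/4 = 149*(6 - 3)/4 = (149/4)*3 = 447/4 ≈ 111.75)
A² = (447/4)² = 199809/16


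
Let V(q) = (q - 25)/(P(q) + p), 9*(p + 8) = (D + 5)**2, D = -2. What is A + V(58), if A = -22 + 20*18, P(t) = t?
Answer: 5757/17 ≈ 338.65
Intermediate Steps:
p = -7 (p = -8 + (-2 + 5)**2/9 = -8 + (1/9)*3**2 = -8 + (1/9)*9 = -8 + 1 = -7)
A = 338 (A = -22 + 360 = 338)
V(q) = (-25 + q)/(-7 + q) (V(q) = (q - 25)/(q - 7) = (-25 + q)/(-7 + q))
A + V(58) = 338 + (-25 + 58)/(-7 + 58) = 338 + 33/51 = 338 + (1/51)*33 = 338 + 11/17 = 5757/17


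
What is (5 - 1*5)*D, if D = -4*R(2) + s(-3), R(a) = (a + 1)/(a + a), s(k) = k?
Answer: 0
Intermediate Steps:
R(a) = (1 + a)/(2*a) (R(a) = (1 + a)/((2*a)) = (1 + a)*(1/(2*a)) = (1 + a)/(2*a))
D = -6 (D = -2*(1 + 2)/2 - 3 = -2*3/2 - 3 = -4*3/4 - 3 = -3 - 3 = -6)
(5 - 1*5)*D = (5 - 1*5)*(-6) = (5 - 5)*(-6) = 0*(-6) = 0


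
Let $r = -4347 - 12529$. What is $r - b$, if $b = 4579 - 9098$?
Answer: $-12357$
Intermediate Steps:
$r = -16876$ ($r = -4347 - 12529 = -16876$)
$b = -4519$
$r - b = -16876 - -4519 = -16876 + 4519 = -12357$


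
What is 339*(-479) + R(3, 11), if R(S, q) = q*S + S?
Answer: -162345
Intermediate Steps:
R(S, q) = S + S*q (R(S, q) = S*q + S = S + S*q)
339*(-479) + R(3, 11) = 339*(-479) + 3*(1 + 11) = -162381 + 3*12 = -162381 + 36 = -162345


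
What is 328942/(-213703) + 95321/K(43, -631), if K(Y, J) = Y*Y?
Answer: 19762169905/395136847 ≈ 50.013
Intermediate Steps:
K(Y, J) = Y**2
328942/(-213703) + 95321/K(43, -631) = 328942/(-213703) + 95321/(43**2) = 328942*(-1/213703) + 95321/1849 = -328942/213703 + 95321*(1/1849) = -328942/213703 + 95321/1849 = 19762169905/395136847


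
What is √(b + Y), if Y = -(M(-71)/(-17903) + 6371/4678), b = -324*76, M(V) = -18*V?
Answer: I*√172724291992373139530/83750234 ≈ 156.92*I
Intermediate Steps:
b = -24624
Y = -108081529/83750234 (Y = -(-18*(-71)/(-17903) + 6371/4678) = -(1278*(-1/17903) + 6371*(1/4678)) = -(-1278/17903 + 6371/4678) = -1*108081529/83750234 = -108081529/83750234 ≈ -1.2905)
√(b + Y) = √(-24624 - 108081529/83750234) = √(-2062373843545/83750234) = I*√172724291992373139530/83750234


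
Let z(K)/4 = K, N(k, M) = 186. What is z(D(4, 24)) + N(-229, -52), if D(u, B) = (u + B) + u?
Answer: 314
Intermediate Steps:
D(u, B) = B + 2*u (D(u, B) = (B + u) + u = B + 2*u)
z(K) = 4*K
z(D(4, 24)) + N(-229, -52) = 4*(24 + 2*4) + 186 = 4*(24 + 8) + 186 = 4*32 + 186 = 128 + 186 = 314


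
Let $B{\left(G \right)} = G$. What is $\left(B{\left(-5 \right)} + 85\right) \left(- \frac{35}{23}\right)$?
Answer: $- \frac{2800}{23} \approx -121.74$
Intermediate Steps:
$\left(B{\left(-5 \right)} + 85\right) \left(- \frac{35}{23}\right) = \left(-5 + 85\right) \left(- \frac{35}{23}\right) = 80 \left(\left(-35\right) \frac{1}{23}\right) = 80 \left(- \frac{35}{23}\right) = - \frac{2800}{23}$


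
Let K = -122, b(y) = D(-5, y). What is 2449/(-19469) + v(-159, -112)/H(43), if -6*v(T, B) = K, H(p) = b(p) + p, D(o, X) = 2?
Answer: 856994/2628315 ≈ 0.32606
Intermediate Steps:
b(y) = 2
H(p) = 2 + p
v(T, B) = 61/3 (v(T, B) = -⅙*(-122) = 61/3)
2449/(-19469) + v(-159, -112)/H(43) = 2449/(-19469) + 61/(3*(2 + 43)) = 2449*(-1/19469) + (61/3)/45 = -2449/19469 + (61/3)*(1/45) = -2449/19469 + 61/135 = 856994/2628315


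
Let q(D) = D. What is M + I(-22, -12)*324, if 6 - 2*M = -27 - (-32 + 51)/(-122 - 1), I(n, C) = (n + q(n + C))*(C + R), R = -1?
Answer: 29014276/123 ≈ 2.3589e+5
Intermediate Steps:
I(n, C) = (-1 + C)*(C + 2*n) (I(n, C) = (n + (n + C))*(C - 1) = (n + (C + n))*(-1 + C) = (C + 2*n)*(-1 + C) = (-1 + C)*(C + 2*n))
M = 2020/123 (M = 3 - (-27 - (-32 + 51)/(-122 - 1))/2 = 3 - (-27 - 19/(-123))/2 = 3 - (-27 - 19*(-1)/123)/2 = 3 - (-27 - 1*(-19/123))/2 = 3 - (-27 + 19/123)/2 = 3 - ½*(-3302/123) = 3 + 1651/123 = 2020/123 ≈ 16.423)
M + I(-22, -12)*324 = 2020/123 + (-1*(-12) - 2*(-22) - 12*(-22) - 12*(-12 - 22))*324 = 2020/123 + (12 + 44 + 264 - 12*(-34))*324 = 2020/123 + (12 + 44 + 264 + 408)*324 = 2020/123 + 728*324 = 2020/123 + 235872 = 29014276/123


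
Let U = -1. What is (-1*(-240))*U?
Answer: -240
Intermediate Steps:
(-1*(-240))*U = -1*(-240)*(-1) = 240*(-1) = -240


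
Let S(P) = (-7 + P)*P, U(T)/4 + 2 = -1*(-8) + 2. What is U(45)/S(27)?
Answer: 8/135 ≈ 0.059259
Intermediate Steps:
U(T) = 32 (U(T) = -8 + 4*(-1*(-8) + 2) = -8 + 4*(8 + 2) = -8 + 4*10 = -8 + 40 = 32)
S(P) = P*(-7 + P)
U(45)/S(27) = 32/((27*(-7 + 27))) = 32/((27*20)) = 32/540 = 32*(1/540) = 8/135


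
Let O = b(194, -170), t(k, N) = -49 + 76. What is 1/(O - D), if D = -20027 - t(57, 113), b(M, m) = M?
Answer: 1/20248 ≈ 4.9388e-5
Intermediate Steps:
t(k, N) = 27
O = 194
D = -20054 (D = -20027 - 1*27 = -20027 - 27 = -20054)
1/(O - D) = 1/(194 - 1*(-20054)) = 1/(194 + 20054) = 1/20248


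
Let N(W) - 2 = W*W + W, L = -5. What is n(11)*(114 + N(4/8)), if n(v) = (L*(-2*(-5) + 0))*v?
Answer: -128425/2 ≈ -64213.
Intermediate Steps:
N(W) = 2 + W + W² (N(W) = 2 + (W*W + W) = 2 + (W² + W) = 2 + (W + W²) = 2 + W + W²)
n(v) = -50*v (n(v) = (-5*(-2*(-5) + 0))*v = (-5*(10 + 0))*v = (-5*10)*v = -50*v)
n(11)*(114 + N(4/8)) = (-50*11)*(114 + (2 + 4/8 + (4/8)²)) = -550*(114 + (2 + 4*(⅛) + (4*(⅛))²)) = -550*(114 + (2 + ½ + (½)²)) = -550*(114 + (2 + ½ + ¼)) = -550*(114 + 11/4) = -550*467/4 = -128425/2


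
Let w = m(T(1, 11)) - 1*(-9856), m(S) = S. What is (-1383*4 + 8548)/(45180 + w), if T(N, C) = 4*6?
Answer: 754/13765 ≈ 0.054777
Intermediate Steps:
T(N, C) = 24
w = 9880 (w = 24 - 1*(-9856) = 24 + 9856 = 9880)
(-1383*4 + 8548)/(45180 + w) = (-1383*4 + 8548)/(45180 + 9880) = (-5532 + 8548)/55060 = 3016*(1/55060) = 754/13765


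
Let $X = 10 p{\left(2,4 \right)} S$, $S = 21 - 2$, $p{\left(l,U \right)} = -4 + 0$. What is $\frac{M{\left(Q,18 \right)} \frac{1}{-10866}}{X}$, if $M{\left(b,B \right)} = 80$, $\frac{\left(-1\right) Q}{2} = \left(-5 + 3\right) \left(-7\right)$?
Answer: $\frac{1}{103227} \approx 9.6874 \cdot 10^{-6}$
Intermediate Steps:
$Q = -28$ ($Q = - 2 \left(-5 + 3\right) \left(-7\right) = - 2 \left(\left(-2\right) \left(-7\right)\right) = \left(-2\right) 14 = -28$)
$p{\left(l,U \right)} = -4$
$S = 19$ ($S = 21 - 2 = 19$)
$X = -760$ ($X = 10 \left(-4\right) 19 = \left(-40\right) 19 = -760$)
$\frac{M{\left(Q,18 \right)} \frac{1}{-10866}}{X} = \frac{80 \frac{1}{-10866}}{-760} = 80 \left(- \frac{1}{10866}\right) \left(- \frac{1}{760}\right) = \left(- \frac{40}{5433}\right) \left(- \frac{1}{760}\right) = \frac{1}{103227}$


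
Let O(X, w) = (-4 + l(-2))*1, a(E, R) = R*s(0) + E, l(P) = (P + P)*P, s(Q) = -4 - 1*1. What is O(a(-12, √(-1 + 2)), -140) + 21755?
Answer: 21759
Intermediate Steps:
s(Q) = -5 (s(Q) = -4 - 1 = -5)
l(P) = 2*P² (l(P) = (2*P)*P = 2*P²)
a(E, R) = E - 5*R (a(E, R) = R*(-5) + E = -5*R + E = E - 5*R)
O(X, w) = 4 (O(X, w) = (-4 + 2*(-2)²)*1 = (-4 + 2*4)*1 = (-4 + 8)*1 = 4*1 = 4)
O(a(-12, √(-1 + 2)), -140) + 21755 = 4 + 21755 = 21759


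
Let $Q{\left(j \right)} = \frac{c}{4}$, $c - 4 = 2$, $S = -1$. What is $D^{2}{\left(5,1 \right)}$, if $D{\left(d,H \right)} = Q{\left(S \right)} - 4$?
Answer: $\frac{25}{4} \approx 6.25$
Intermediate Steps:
$c = 6$ ($c = 4 + 2 = 6$)
$Q{\left(j \right)} = \frac{3}{2}$ ($Q{\left(j \right)} = \frac{6}{4} = 6 \cdot \frac{1}{4} = \frac{3}{2}$)
$D{\left(d,H \right)} = - \frac{5}{2}$ ($D{\left(d,H \right)} = \frac{3}{2} - 4 = - \frac{5}{2}$)
$D^{2}{\left(5,1 \right)} = \left(- \frac{5}{2}\right)^{2} = \frac{25}{4}$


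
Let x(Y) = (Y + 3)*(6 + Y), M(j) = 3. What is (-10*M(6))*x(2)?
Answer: -1200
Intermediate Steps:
x(Y) = (3 + Y)*(6 + Y)
(-10*M(6))*x(2) = (-10*3)*(18 + 2² + 9*2) = -30*(18 + 4 + 18) = -30*40 = -1200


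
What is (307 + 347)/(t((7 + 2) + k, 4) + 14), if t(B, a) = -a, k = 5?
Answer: 327/5 ≈ 65.400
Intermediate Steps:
(307 + 347)/(t((7 + 2) + k, 4) + 14) = (307 + 347)/(-1*4 + 14) = 654/(-4 + 14) = 654/10 = 654*(⅒) = 327/5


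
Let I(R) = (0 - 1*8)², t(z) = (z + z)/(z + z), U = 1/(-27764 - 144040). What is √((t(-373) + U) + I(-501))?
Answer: √479644941309/85902 ≈ 8.0623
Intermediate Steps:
U = -1/171804 (U = 1/(-171804) = -1/171804 ≈ -5.8206e-6)
t(z) = 1 (t(z) = (2*z)/((2*z)) = (2*z)*(1/(2*z)) = 1)
I(R) = 64 (I(R) = (0 - 8)² = (-8)² = 64)
√((t(-373) + U) + I(-501)) = √((1 - 1/171804) + 64) = √(171803/171804 + 64) = √(11167259/171804) = √479644941309/85902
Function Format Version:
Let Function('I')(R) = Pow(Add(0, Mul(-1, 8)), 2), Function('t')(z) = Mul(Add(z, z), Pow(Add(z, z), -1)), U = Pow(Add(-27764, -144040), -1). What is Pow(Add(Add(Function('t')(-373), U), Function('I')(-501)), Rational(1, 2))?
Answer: Mul(Rational(1, 85902), Pow(479644941309, Rational(1, 2))) ≈ 8.0623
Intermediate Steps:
U = Rational(-1, 171804) (U = Pow(-171804, -1) = Rational(-1, 171804) ≈ -5.8206e-6)
Function('t')(z) = 1 (Function('t')(z) = Mul(Mul(2, z), Pow(Mul(2, z), -1)) = Mul(Mul(2, z), Mul(Rational(1, 2), Pow(z, -1))) = 1)
Function('I')(R) = 64 (Function('I')(R) = Pow(Add(0, -8), 2) = Pow(-8, 2) = 64)
Pow(Add(Add(Function('t')(-373), U), Function('I')(-501)), Rational(1, 2)) = Pow(Add(Add(1, Rational(-1, 171804)), 64), Rational(1, 2)) = Pow(Add(Rational(171803, 171804), 64), Rational(1, 2)) = Pow(Rational(11167259, 171804), Rational(1, 2)) = Mul(Rational(1, 85902), Pow(479644941309, Rational(1, 2)))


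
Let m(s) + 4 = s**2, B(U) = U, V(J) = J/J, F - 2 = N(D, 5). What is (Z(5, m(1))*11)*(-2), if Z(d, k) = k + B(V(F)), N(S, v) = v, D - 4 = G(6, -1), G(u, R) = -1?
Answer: 44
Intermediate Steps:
D = 3 (D = 4 - 1 = 3)
F = 7 (F = 2 + 5 = 7)
V(J) = 1
m(s) = -4 + s**2
Z(d, k) = 1 + k (Z(d, k) = k + 1 = 1 + k)
(Z(5, m(1))*11)*(-2) = ((1 + (-4 + 1**2))*11)*(-2) = ((1 + (-4 + 1))*11)*(-2) = ((1 - 3)*11)*(-2) = -2*11*(-2) = -22*(-2) = 44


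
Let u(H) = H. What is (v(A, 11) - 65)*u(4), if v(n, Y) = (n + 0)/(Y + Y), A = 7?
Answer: -2846/11 ≈ -258.73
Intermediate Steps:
v(n, Y) = n/(2*Y) (v(n, Y) = n/((2*Y)) = n*(1/(2*Y)) = n/(2*Y))
(v(A, 11) - 65)*u(4) = ((½)*7/11 - 65)*4 = ((½)*7*(1/11) - 65)*4 = (7/22 - 65)*4 = -1423/22*4 = -2846/11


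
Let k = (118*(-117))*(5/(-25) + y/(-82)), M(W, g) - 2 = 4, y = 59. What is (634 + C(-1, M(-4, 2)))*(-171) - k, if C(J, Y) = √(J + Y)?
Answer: -24827301/205 - 171*√5 ≈ -1.2149e+5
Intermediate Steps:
M(W, g) = 6 (M(W, g) = 2 + 4 = 6)
k = 2602431/205 (k = (118*(-117))*(5/(-25) + 59/(-82)) = -13806*(5*(-1/25) + 59*(-1/82)) = -13806*(-⅕ - 59/82) = -13806*(-377/410) = 2602431/205 ≈ 12695.)
(634 + C(-1, M(-4, 2)))*(-171) - k = (634 + √(-1 + 6))*(-171) - 1*2602431/205 = (634 + √5)*(-171) - 2602431/205 = (-108414 - 171*√5) - 2602431/205 = -24827301/205 - 171*√5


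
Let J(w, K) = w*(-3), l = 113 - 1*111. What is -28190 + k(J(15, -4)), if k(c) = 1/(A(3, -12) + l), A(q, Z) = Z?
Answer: -281901/10 ≈ -28190.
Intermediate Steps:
l = 2 (l = 113 - 111 = 2)
J(w, K) = -3*w
k(c) = -⅒ (k(c) = 1/(-12 + 2) = 1/(-10) = -⅒)
-28190 + k(J(15, -4)) = -28190 - ⅒ = -281901/10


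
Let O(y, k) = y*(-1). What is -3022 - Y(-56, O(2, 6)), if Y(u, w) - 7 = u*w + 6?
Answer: -3147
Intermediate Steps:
O(y, k) = -y
Y(u, w) = 13 + u*w (Y(u, w) = 7 + (u*w + 6) = 7 + (6 + u*w) = 13 + u*w)
-3022 - Y(-56, O(2, 6)) = -3022 - (13 - (-56)*2) = -3022 - (13 - 56*(-2)) = -3022 - (13 + 112) = -3022 - 1*125 = -3022 - 125 = -3147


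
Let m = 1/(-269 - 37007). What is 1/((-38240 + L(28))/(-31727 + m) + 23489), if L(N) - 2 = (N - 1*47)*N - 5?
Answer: 394218551/9260281336739 ≈ 4.2571e-5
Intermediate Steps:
m = -1/37276 (m = 1/(-37276) = -1/37276 ≈ -2.6827e-5)
L(N) = -3 + N*(-47 + N) (L(N) = 2 + ((N - 1*47)*N - 5) = 2 + ((N - 47)*N - 5) = 2 + ((-47 + N)*N - 5) = 2 + (N*(-47 + N) - 5) = 2 + (-5 + N*(-47 + N)) = -3 + N*(-47 + N))
1/((-38240 + L(28))/(-31727 + m) + 23489) = 1/((-38240 + (-3 + 28² - 47*28))/(-31727 - 1/37276) + 23489) = 1/((-38240 + (-3 + 784 - 1316))/(-1182655653/37276) + 23489) = 1/((-38240 - 535)*(-37276/1182655653) + 23489) = 1/(-38775*(-37276/1182655653) + 23489) = 1/(481792300/394218551 + 23489) = 1/(9260281336739/394218551) = 394218551/9260281336739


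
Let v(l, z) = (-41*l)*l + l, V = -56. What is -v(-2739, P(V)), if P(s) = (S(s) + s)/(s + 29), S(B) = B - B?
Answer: 307589700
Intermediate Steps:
S(B) = 0
P(s) = s/(29 + s) (P(s) = (0 + s)/(s + 29) = s/(29 + s))
v(l, z) = l - 41*l**2 (v(l, z) = -41*l**2 + l = l - 41*l**2)
-v(-2739, P(V)) = -(-2739)*(1 - 41*(-2739)) = -(-2739)*(1 + 112299) = -(-2739)*112300 = -1*(-307589700) = 307589700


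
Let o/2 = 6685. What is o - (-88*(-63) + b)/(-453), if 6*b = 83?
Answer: 36373007/2718 ≈ 13382.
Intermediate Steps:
b = 83/6 (b = (⅙)*83 = 83/6 ≈ 13.833)
o = 13370 (o = 2*6685 = 13370)
o - (-88*(-63) + b)/(-453) = 13370 - (-88*(-63) + 83/6)/(-453) = 13370 - (5544 + 83/6)*(-1)/453 = 13370 - 33347*(-1)/(6*453) = 13370 - 1*(-33347/2718) = 13370 + 33347/2718 = 36373007/2718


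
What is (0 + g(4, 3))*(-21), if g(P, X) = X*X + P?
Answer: -273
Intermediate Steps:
g(P, X) = P + X**2 (g(P, X) = X**2 + P = P + X**2)
(0 + g(4, 3))*(-21) = (0 + (4 + 3**2))*(-21) = (0 + (4 + 9))*(-21) = (0 + 13)*(-21) = 13*(-21) = -273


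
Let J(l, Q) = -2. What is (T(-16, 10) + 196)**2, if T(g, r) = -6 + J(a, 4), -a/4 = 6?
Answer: 35344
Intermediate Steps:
a = -24 (a = -4*6 = -24)
T(g, r) = -8 (T(g, r) = -6 - 2 = -8)
(T(-16, 10) + 196)**2 = (-8 + 196)**2 = 188**2 = 35344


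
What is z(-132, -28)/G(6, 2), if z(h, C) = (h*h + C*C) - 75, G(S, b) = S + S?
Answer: 18133/12 ≈ 1511.1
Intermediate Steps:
G(S, b) = 2*S
z(h, C) = -75 + C² + h² (z(h, C) = (h² + C²) - 75 = (C² + h²) - 75 = -75 + C² + h²)
z(-132, -28)/G(6, 2) = (-75 + (-28)² + (-132)²)/((2*6)) = (-75 + 784 + 17424)/12 = 18133*(1/12) = 18133/12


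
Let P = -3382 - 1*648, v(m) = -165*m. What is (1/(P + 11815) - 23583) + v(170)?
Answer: -401962904/7785 ≈ -51633.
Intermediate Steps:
P = -4030 (P = -3382 - 648 = -4030)
(1/(P + 11815) - 23583) + v(170) = (1/(-4030 + 11815) - 23583) - 165*170 = (1/7785 - 23583) - 28050 = -183593654/7785 - 28050 = -401962904/7785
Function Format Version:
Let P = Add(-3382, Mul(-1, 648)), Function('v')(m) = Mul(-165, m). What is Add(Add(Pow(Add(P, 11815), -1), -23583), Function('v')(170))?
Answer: Rational(-401962904, 7785) ≈ -51633.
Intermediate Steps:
P = -4030 (P = Add(-3382, -648) = -4030)
Add(Add(Pow(Add(P, 11815), -1), -23583), Function('v')(170)) = Add(Add(Pow(Add(-4030, 11815), -1), -23583), Mul(-165, 170)) = Add(Add(Pow(7785, -1), -23583), -28050) = Add(Add(Rational(1, 7785), -23583), -28050) = Add(Rational(-183593654, 7785), -28050) = Rational(-401962904, 7785)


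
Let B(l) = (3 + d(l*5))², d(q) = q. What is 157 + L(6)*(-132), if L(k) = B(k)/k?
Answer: -23801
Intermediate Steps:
B(l) = (3 + 5*l)² (B(l) = (3 + l*5)² = (3 + 5*l)²)
L(k) = (3 + 5*k)²/k
157 + L(6)*(-132) = 157 + ((3 + 5*6)²/6)*(-132) = 157 + ((3 + 30)²/6)*(-132) = 157 + ((⅙)*33²)*(-132) = 157 + ((⅙)*1089)*(-132) = 157 + (363/2)*(-132) = 157 - 23958 = -23801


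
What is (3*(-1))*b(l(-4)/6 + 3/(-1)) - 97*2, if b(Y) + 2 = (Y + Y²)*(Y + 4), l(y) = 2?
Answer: -1852/9 ≈ -205.78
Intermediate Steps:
b(Y) = -2 + (4 + Y)*(Y + Y²) (b(Y) = -2 + (Y + Y²)*(Y + 4) = -2 + (Y + Y²)*(4 + Y) = -2 + (4 + Y)*(Y + Y²))
(3*(-1))*b(l(-4)/6 + 3/(-1)) - 97*2 = (3*(-1))*(-2 + (2/6 + 3/(-1))³ + 4*(2/6 + 3/(-1)) + 5*(2/6 + 3/(-1))²) - 97*2 = -3*(-2 + (2*(⅙) + 3*(-1))³ + 4*(2*(⅙) + 3*(-1)) + 5*(2*(⅙) + 3*(-1))²) - 194 = -3*(-2 + (⅓ - 3)³ + 4*(⅓ - 3) + 5*(⅓ - 3)²) - 194 = -3*(-2 + (-8/3)³ + 4*(-8/3) + 5*(-8/3)²) - 194 = -3*(-2 - 512/27 - 32/3 + 5*(64/9)) - 194 = -3*(-2 - 512/27 - 32/3 + 320/9) - 194 = -3*106/27 - 194 = -106/9 - 194 = -1852/9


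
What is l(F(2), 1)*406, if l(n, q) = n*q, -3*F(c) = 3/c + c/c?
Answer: -1015/3 ≈ -338.33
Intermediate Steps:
F(c) = -⅓ - 1/c (F(c) = -(3/c + c/c)/3 = -(3/c + 1)/3 = -(1 + 3/c)/3 = -⅓ - 1/c)
l(F(2), 1)*406 = (((⅓)*(-3 - 1*2)/2)*1)*406 = (((⅓)*(½)*(-3 - 2))*1)*406 = (((⅓)*(½)*(-5))*1)*406 = -⅚*1*406 = -⅚*406 = -1015/3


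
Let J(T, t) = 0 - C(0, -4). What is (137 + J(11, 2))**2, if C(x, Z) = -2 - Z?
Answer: 18225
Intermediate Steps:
J(T, t) = -2 (J(T, t) = 0 - (-2 - 1*(-4)) = 0 - (-2 + 4) = 0 - 1*2 = 0 - 2 = -2)
(137 + J(11, 2))**2 = (137 - 2)**2 = 135**2 = 18225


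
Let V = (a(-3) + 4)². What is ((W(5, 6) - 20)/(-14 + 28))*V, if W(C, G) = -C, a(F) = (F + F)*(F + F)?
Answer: -20000/7 ≈ -2857.1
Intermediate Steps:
a(F) = 4*F² (a(F) = (2*F)*(2*F) = 4*F²)
V = 1600 (V = (4*(-3)² + 4)² = (4*9 + 4)² = (36 + 4)² = 40² = 1600)
((W(5, 6) - 20)/(-14 + 28))*V = ((-1*5 - 20)/(-14 + 28))*1600 = ((-5 - 20)/14)*1600 = -25*1/14*1600 = -25/14*1600 = -20000/7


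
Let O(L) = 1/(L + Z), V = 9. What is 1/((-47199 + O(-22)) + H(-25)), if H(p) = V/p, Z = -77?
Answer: -2475/116818441 ≈ -2.1187e-5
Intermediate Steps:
O(L) = 1/(-77 + L) (O(L) = 1/(L - 77) = 1/(-77 + L))
H(p) = 9/p
1/((-47199 + O(-22)) + H(-25)) = 1/((-47199 + 1/(-77 - 22)) + 9/(-25)) = 1/((-47199 + 1/(-99)) + 9*(-1/25)) = 1/((-47199 - 1/99) - 9/25) = 1/(-4672702/99 - 9/25) = 1/(-116818441/2475) = -2475/116818441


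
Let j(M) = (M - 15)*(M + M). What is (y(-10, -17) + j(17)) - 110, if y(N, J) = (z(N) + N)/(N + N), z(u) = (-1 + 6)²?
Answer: -171/4 ≈ -42.750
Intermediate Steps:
z(u) = 25 (z(u) = 5² = 25)
j(M) = 2*M*(-15 + M) (j(M) = (-15 + M)*(2*M) = 2*M*(-15 + M))
y(N, J) = (25 + N)/(2*N) (y(N, J) = (25 + N)/(N + N) = (25 + N)/((2*N)) = (25 + N)*(1/(2*N)) = (25 + N)/(2*N))
(y(-10, -17) + j(17)) - 110 = ((½)*(25 - 10)/(-10) + 2*17*(-15 + 17)) - 110 = ((½)*(-⅒)*15 + 2*17*2) - 110 = (-¾ + 68) - 110 = 269/4 - 110 = -171/4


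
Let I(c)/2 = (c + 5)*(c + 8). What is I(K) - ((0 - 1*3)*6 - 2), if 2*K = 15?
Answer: 815/2 ≈ 407.50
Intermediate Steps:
K = 15/2 (K = (½)*15 = 15/2 ≈ 7.5000)
I(c) = 2*(5 + c)*(8 + c) (I(c) = 2*((c + 5)*(c + 8)) = 2*((5 + c)*(8 + c)) = 2*(5 + c)*(8 + c))
I(K) - ((0 - 1*3)*6 - 2) = (80 + 2*(15/2)² + 26*(15/2)) - ((0 - 1*3)*6 - 2) = (80 + 2*(225/4) + 195) - ((0 - 3)*6 - 2) = (80 + 225/2 + 195) - (-3*6 - 2) = 775/2 - (-18 - 2) = 775/2 - 1*(-20) = 775/2 + 20 = 815/2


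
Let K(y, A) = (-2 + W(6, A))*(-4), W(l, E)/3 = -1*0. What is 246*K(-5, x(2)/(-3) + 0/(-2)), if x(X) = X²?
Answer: 1968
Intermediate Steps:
W(l, E) = 0 (W(l, E) = 3*(-1*0) = 3*0 = 0)
K(y, A) = 8 (K(y, A) = (-2 + 0)*(-4) = -2*(-4) = 8)
246*K(-5, x(2)/(-3) + 0/(-2)) = 246*8 = 1968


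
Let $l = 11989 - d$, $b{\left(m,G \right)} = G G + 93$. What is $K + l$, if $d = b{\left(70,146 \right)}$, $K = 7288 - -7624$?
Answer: $5492$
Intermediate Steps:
$K = 14912$ ($K = 7288 + 7624 = 14912$)
$b{\left(m,G \right)} = 93 + G^{2}$ ($b{\left(m,G \right)} = G^{2} + 93 = 93 + G^{2}$)
$d = 21409$ ($d = 93 + 146^{2} = 93 + 21316 = 21409$)
$l = -9420$ ($l = 11989 - 21409 = -9420$)
$K + l = 14912 - 9420 = 5492$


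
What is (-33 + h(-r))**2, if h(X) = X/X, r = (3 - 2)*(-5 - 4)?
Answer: 1024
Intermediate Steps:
r = -9 (r = 1*(-9) = -9)
h(X) = 1
(-33 + h(-r))**2 = (-33 + 1)**2 = (-32)**2 = 1024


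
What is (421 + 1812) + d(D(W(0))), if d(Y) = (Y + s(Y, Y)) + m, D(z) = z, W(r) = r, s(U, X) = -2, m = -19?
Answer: 2212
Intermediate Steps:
d(Y) = -21 + Y (d(Y) = (Y - 2) - 19 = (-2 + Y) - 19 = -21 + Y)
(421 + 1812) + d(D(W(0))) = (421 + 1812) + (-21 + 0) = 2233 - 21 = 2212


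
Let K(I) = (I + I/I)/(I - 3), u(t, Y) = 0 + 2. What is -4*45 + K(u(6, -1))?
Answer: -183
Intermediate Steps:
u(t, Y) = 2
K(I) = (1 + I)/(-3 + I) (K(I) = (I + 1)/(-3 + I) = (1 + I)/(-3 + I))
-4*45 + K(u(6, -1)) = -4*45 + (1 + 2)/(-3 + 2) = -180 + 3/(-1) = -180 - 1*3 = -180 - 3 = -183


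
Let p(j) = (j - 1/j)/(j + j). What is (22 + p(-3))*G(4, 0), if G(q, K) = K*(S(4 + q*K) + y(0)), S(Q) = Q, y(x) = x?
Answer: 0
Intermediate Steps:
G(q, K) = K*(4 + K*q) (G(q, K) = K*((4 + q*K) + 0) = K*((4 + K*q) + 0) = K*(4 + K*q))
p(j) = (j - 1/j)/(2*j) (p(j) = (j - 1/j)/((2*j)) = (j - 1/j)*(1/(2*j)) = (j - 1/j)/(2*j))
(22 + p(-3))*G(4, 0) = (22 + (½)*(-1 + (-3)²)/(-3)²)*(0*(4 + 0*4)) = (22 + (½)*(⅑)*(-1 + 9))*(0*(4 + 0)) = (22 + (½)*(⅑)*8)*(0*4) = (22 + 4/9)*0 = (202/9)*0 = 0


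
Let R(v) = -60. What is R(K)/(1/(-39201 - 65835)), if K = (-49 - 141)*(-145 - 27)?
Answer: 6302160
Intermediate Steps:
K = 32680 (K = -190*(-172) = 32680)
R(K)/(1/(-39201 - 65835)) = -60/(1/(-39201 - 65835)) = -60/(1/(-105036)) = -60/(-1/105036) = -60*(-105036) = 6302160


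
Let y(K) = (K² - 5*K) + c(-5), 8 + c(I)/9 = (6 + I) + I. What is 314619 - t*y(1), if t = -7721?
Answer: -550133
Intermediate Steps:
c(I) = -18 + 18*I (c(I) = -72 + 9*((6 + I) + I) = -72 + 9*(6 + 2*I) = -72 + (54 + 18*I) = -18 + 18*I)
y(K) = -108 + K² - 5*K (y(K) = (K² - 5*K) + (-18 + 18*(-5)) = (K² - 5*K) + (-18 - 90) = (K² - 5*K) - 108 = -108 + K² - 5*K)
314619 - t*y(1) = 314619 - (-7721)*(-108 + 1² - 5*1) = 314619 - (-7721)*(-108 + 1 - 5) = 314619 - (-7721)*(-112) = 314619 - 1*864752 = 314619 - 864752 = -550133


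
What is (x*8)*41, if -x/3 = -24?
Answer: 23616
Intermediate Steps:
x = 72 (x = -3*(-24) = 72)
(x*8)*41 = (72*8)*41 = 576*41 = 23616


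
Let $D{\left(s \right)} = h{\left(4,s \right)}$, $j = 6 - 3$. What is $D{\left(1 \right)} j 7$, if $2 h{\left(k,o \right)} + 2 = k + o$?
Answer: $\frac{63}{2} \approx 31.5$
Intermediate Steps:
$j = 3$
$h{\left(k,o \right)} = -1 + \frac{k}{2} + \frac{o}{2}$ ($h{\left(k,o \right)} = -1 + \frac{k + o}{2} = -1 + \left(\frac{k}{2} + \frac{o}{2}\right) = -1 + \frac{k}{2} + \frac{o}{2}$)
$D{\left(s \right)} = 1 + \frac{s}{2}$ ($D{\left(s \right)} = -1 + \frac{1}{2} \cdot 4 + \frac{s}{2} = -1 + 2 + \frac{s}{2} = 1 + \frac{s}{2}$)
$D{\left(1 \right)} j 7 = \left(1 + \frac{1}{2} \cdot 1\right) 3 \cdot 7 = \left(1 + \frac{1}{2}\right) 3 \cdot 7 = \frac{3}{2} \cdot 3 \cdot 7 = \frac{9}{2} \cdot 7 = \frac{63}{2}$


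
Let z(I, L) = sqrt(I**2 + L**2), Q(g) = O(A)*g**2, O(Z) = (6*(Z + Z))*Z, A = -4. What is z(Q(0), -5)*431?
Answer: 2155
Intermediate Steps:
O(Z) = 12*Z**2 (O(Z) = (6*(2*Z))*Z = (12*Z)*Z = 12*Z**2)
Q(g) = 192*g**2 (Q(g) = (12*(-4)**2)*g**2 = (12*16)*g**2 = 192*g**2)
z(Q(0), -5)*431 = sqrt((192*0**2)**2 + (-5)**2)*431 = sqrt((192*0)**2 + 25)*431 = sqrt(0**2 + 25)*431 = sqrt(0 + 25)*431 = sqrt(25)*431 = 5*431 = 2155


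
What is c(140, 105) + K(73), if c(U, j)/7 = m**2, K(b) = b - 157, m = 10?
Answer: 616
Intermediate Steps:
K(b) = -157 + b
c(U, j) = 700 (c(U, j) = 7*10**2 = 7*100 = 700)
c(140, 105) + K(73) = 700 + (-157 + 73) = 700 - 84 = 616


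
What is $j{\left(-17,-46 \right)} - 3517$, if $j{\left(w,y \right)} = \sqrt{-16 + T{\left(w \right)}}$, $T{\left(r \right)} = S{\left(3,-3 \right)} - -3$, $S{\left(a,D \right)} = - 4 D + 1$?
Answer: $-3517$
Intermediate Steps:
$S{\left(a,D \right)} = 1 - 4 D$
$T{\left(r \right)} = 16$ ($T{\left(r \right)} = \left(1 - -12\right) - -3 = \left(1 + 12\right) + 3 = 13 + 3 = 16$)
$j{\left(w,y \right)} = 0$ ($j{\left(w,y \right)} = \sqrt{-16 + 16} = \sqrt{0} = 0$)
$j{\left(-17,-46 \right)} - 3517 = 0 - 3517 = -3517$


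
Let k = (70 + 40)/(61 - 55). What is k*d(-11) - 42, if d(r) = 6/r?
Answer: -52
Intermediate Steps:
k = 55/3 (k = 110/6 = 110*(1/6) = 55/3 ≈ 18.333)
k*d(-11) - 42 = 55*(6/(-11))/3 - 42 = 55*(6*(-1/11))/3 - 42 = (55/3)*(-6/11) - 42 = -10 - 42 = -52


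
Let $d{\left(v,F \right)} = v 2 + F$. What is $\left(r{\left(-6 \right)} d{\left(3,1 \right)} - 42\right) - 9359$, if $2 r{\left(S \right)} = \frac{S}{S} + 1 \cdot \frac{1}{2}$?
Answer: $- \frac{37583}{4} \approx -9395.8$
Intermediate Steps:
$d{\left(v,F \right)} = F + 2 v$ ($d{\left(v,F \right)} = 2 v + F = F + 2 v$)
$r{\left(S \right)} = \frac{3}{4}$ ($r{\left(S \right)} = \frac{\frac{S}{S} + 1 \cdot \frac{1}{2}}{2} = \frac{1 + 1 \cdot \frac{1}{2}}{2} = \frac{1 + \frac{1}{2}}{2} = \frac{1}{2} \cdot \frac{3}{2} = \frac{3}{4}$)
$\left(r{\left(-6 \right)} d{\left(3,1 \right)} - 42\right) - 9359 = \left(\frac{3 \left(1 + 2 \cdot 3\right)}{4} - 42\right) - 9359 = \left(\frac{3 \left(1 + 6\right)}{4} - 42\right) - 9359 = \left(\frac{3}{4} \cdot 7 - 42\right) - 9359 = \left(\frac{21}{4} - 42\right) - 9359 = - \frac{147}{4} - 9359 = - \frac{37583}{4}$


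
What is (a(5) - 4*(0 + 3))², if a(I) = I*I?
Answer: 169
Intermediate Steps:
a(I) = I²
(a(5) - 4*(0 + 3))² = (5² - 4*(0 + 3))² = (25 - 4*3)² = (25 - 12)² = 13² = 169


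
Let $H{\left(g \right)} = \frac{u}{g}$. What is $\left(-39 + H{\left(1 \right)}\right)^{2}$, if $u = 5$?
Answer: $1156$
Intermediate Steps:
$H{\left(g \right)} = \frac{5}{g}$
$\left(-39 + H{\left(1 \right)}\right)^{2} = \left(-39 + \frac{5}{1}\right)^{2} = \left(-39 + 5 \cdot 1\right)^{2} = \left(-39 + 5\right)^{2} = \left(-34\right)^{2} = 1156$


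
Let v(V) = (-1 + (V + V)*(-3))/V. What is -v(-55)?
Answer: 329/55 ≈ 5.9818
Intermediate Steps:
v(V) = (-1 - 6*V)/V (v(V) = (-1 + (2*V)*(-3))/V = (-1 - 6*V)/V)
-v(-55) = -(-6 - 1/(-55)) = -(-6 - 1*(-1/55)) = -(-6 + 1/55) = -1*(-329/55) = 329/55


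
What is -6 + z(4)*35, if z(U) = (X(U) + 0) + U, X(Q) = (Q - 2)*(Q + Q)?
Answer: 694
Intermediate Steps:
X(Q) = 2*Q*(-2 + Q) (X(Q) = (-2 + Q)*(2*Q) = 2*Q*(-2 + Q))
z(U) = U + 2*U*(-2 + U) (z(U) = (2*U*(-2 + U) + 0) + U = 2*U*(-2 + U) + U = U + 2*U*(-2 + U))
-6 + z(4)*35 = -6 + (4*(-3 + 2*4))*35 = -6 + (4*(-3 + 8))*35 = -6 + (4*5)*35 = -6 + 20*35 = -6 + 700 = 694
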